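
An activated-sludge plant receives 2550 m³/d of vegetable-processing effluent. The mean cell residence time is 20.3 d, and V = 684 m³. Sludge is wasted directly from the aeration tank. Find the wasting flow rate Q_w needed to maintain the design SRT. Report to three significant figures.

For wasting at MLVSS concentration, Q_w = V/θ_c = 684.0/20.3 = 33.69 m³/d.

Q_w ≈ 33.7 m³/d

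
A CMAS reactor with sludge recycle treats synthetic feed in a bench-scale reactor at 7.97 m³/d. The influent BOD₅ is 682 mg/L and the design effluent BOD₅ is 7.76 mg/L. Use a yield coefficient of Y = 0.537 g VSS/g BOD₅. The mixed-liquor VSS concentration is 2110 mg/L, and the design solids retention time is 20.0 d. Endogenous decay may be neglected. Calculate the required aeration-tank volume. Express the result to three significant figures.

With k_d = 0 the design equation reduces to V = Y Q (S₀−S) θ_c / X = 0.537 × 7.97 × (682 − 7.76) × 20.0 / 2110 = 27.35 m³.

V ≈ 27.4 m³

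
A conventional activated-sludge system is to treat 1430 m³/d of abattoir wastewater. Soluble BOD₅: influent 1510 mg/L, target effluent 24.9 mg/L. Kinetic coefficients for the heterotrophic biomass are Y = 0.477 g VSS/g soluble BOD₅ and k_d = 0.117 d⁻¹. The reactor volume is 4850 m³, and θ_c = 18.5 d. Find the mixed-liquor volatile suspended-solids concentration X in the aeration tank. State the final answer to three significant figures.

X ≈ 1220 mg/L

X = Y·Q·ΔS·θ_c / [V·(1 + k_d θ_c)] = 0.477 × 1430 × (1510 − 24.9) × 18.5 / [4850 × (1 + 0.117 × 18.5)] = 1221 mg/L.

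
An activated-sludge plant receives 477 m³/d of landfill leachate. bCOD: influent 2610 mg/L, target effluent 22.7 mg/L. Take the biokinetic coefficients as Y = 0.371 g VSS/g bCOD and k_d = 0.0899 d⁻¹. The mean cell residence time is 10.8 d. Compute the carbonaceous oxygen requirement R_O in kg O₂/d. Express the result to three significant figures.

Correct the yield for decay: Y_obs = Y/(1 + k_d θ_c) = 0.371 / (1 + 0.0899 × 10.8) = 0.371 / 1.971 = 0.1882.
Substrate removed = Q·(S₀ − S) = 477 m³/d × (2610 − 22.7) g/m³ = 1.23×10^6 g/d = 1234 kg/d.
Net sludge production P_X = 0.1882 × 1234 = 232.3 kg VSS/d.
R_O = Q·ΔS − 1.42 P_X = 1234 − 329.9 = 904.3 kg O₂/d.

R_O ≈ 904 kg O₂/d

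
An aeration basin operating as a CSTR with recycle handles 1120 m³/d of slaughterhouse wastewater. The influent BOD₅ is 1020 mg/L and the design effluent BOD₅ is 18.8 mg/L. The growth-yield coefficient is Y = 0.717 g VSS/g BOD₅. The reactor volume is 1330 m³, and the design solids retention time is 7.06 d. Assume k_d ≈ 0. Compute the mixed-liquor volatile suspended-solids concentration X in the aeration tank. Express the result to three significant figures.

Without decay, X = Y Q (S₀−S) θ_c / V = 0.717 × 1120 × (1020 − 18.8) × 7.06 / 1330 = 4268 mg/L.

X ≈ 4270 mg/L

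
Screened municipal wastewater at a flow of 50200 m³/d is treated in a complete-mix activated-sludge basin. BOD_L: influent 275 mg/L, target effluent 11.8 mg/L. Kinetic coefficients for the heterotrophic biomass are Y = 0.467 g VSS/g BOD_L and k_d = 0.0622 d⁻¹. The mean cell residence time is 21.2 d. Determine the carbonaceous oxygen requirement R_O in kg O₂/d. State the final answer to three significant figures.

Correct the yield for decay: Y_obs = Y/(1 + k_d θ_c) = 0.467 / (1 + 0.0622 × 21.2) = 0.467 / 2.319 = 0.2014.
ΔS = 275 − 11.8 = 263.2 mg/L, so the substrate removal rate is 50200 × 263.2/1000 = 13213 kg BOD_L/d.
P_X = Y_obs·Q·(S₀ − S) = 0.2014 × 13213 = 2661 kg VSS/d.
Carbonaceous O₂ demand = substrate oxidised − cell-mass equivalent = 13213 − 1.42 × 2661 = 9434 kg O₂/d.

R_O ≈ 9430 kg O₂/d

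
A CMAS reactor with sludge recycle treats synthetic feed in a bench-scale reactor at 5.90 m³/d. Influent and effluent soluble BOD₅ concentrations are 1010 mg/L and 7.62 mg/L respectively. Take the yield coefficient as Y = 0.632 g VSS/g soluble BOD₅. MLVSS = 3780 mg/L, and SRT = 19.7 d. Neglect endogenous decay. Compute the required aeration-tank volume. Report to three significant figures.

V ≈ 19.5 m³

With k_d = 0 the design equation reduces to V = Y Q (S₀−S) θ_c / X = 0.632 × 5.90 × (1010 − 7.62) × 19.7 / 3780 = 19.48 m³.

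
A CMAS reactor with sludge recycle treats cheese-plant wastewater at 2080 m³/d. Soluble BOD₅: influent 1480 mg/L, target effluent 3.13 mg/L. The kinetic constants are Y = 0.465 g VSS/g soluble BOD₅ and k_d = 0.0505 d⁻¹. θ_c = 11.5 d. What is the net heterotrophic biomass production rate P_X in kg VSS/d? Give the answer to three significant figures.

Observed yield with endogenous decay: Y_obs = Y / (1 + k_d·θ_c) = 0.465 / (1 + 0.0505 × 11.5) = 0.465 / 1.581 = 0.2942 g VSS/g soluble BOD₅.
Mass of soluble BOD₅ removed per day: Q(S₀ − S) = 2080 × 1477 g/m³ = 3072 kg/d.
P_X = Y_obs · Q(S₀ − S) = 0.2942 × 3072 = 903.6 kg VSS/d.

P_X ≈ 904 kg VSS/d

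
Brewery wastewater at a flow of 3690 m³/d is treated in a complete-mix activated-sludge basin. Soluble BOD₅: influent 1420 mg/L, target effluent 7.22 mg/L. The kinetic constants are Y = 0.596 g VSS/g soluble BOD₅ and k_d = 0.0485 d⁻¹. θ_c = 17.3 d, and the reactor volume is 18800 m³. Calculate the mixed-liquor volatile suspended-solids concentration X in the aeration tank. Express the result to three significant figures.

From V·X·(1 + k_d·θ_c) = Y·Q·(S₀ − S)·θ_c: X = 0.596 × 3690 × (1420 − 7.22) × 17.3 / [18800 × (1 + 0.0485 × 17.3)] = 1555 mg/L.

X ≈ 1550 mg/L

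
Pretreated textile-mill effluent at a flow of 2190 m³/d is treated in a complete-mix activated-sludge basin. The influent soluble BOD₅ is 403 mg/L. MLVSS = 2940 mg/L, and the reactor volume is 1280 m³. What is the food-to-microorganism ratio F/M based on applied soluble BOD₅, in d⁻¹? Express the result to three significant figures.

F/M = Q·S₀ / (V·X) = 2190 × 403 / (1280 × 2940) = 0.2345 g soluble BOD₅·(g VSS·d)⁻¹.

F/M ≈ 0.235 d⁻¹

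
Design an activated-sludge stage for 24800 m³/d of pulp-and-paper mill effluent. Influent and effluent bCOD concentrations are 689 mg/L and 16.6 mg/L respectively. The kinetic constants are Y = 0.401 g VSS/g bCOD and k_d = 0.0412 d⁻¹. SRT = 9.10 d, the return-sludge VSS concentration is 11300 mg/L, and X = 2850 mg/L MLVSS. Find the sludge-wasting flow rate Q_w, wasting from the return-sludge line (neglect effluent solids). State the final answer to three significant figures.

From the SRT design equation V = Y Q (S₀−S) θ_c / [X (1 + k_d θ_c)] = 0.401 × 24800 × (689 − 16.6) × 9.10 / [2850 × (1 + 0.0412 × 9.10)] = 6.09×10^7 / 3919 = 15529 m³.
Q_w = (V·X)/(θ_c X_r) = 15529 × 2850 / (9.10 × 11300) = 430.4 m³/d.

Q_w ≈ 430 m³/d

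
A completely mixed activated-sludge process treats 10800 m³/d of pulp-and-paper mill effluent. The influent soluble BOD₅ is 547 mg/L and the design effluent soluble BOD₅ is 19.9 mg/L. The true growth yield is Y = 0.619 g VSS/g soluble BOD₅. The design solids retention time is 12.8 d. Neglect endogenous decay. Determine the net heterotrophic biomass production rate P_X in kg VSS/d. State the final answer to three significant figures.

No decay correction is needed, so Y_obs = Y = 0.619.
Mass of soluble BOD₅ removed per day: Q(S₀ − S) = 10800 × 527.1 g/m³ = 5693 kg/d.
So the net sludge growth is P_X = 0.6190 × 5693 = 3524 kg VSS/d.

P_X ≈ 3520 kg VSS/d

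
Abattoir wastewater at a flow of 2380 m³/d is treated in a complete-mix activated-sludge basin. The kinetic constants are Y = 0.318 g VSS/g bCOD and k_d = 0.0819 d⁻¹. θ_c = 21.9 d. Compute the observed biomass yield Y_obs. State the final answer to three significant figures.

Y_obs ≈ 0.114 g VSS/g bCOD

Observed yield with endogenous decay: Y_obs = Y / (1 + k_d·θ_c) = 0.318 / (1 + 0.0819 × 21.9) = 0.318 / 2.794 = 0.1138 g VSS/g bCOD.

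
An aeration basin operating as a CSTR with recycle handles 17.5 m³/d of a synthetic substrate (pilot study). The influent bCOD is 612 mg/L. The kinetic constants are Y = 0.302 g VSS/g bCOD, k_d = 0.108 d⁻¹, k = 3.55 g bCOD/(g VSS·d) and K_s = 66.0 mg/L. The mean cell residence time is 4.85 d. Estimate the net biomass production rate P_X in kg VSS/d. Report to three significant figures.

From the Monod/SRT balance for a CMAS, S = K_s·(1+k_d θ_c)/[θ_c·(Y k − k_d) − 1] = 66.0 × (1 + 0.108 × 4.85) / [4.85 × (0.302 × 3.55 − 0.108) − 1] = 100.6 / 3.676 = 27.36 mg/L.
The observed yield is Y_obs = Y/(1 + k_d·θ_c) = 0.302 / (1 + 0.108 × 4.85) = 0.302 / 1.524 = 0.1982 g VSS per g bCOD removed.
Mass of bCOD removed per day: Q(S₀ − S) = 17.5 × 584.6 g/m³ = 10.23 kg/d.
Net biomass production P_X = Y_obs × Q·(S₀ − S) = 0.1982 × 10.23 = 2.028 kg VSS/d.

P_X ≈ 2.03 kg VSS/d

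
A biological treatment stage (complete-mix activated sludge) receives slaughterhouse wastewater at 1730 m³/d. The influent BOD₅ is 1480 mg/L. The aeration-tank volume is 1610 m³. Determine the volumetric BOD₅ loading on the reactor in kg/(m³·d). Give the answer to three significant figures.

Applied BOD₅ load per unit volume = Q·S₀/V = (1730 × 1480/1000)/1610 = 1.590 kg BOD₅·m⁻³·d⁻¹.

L_v ≈ 1.59 kg BOD₅/(m³·d)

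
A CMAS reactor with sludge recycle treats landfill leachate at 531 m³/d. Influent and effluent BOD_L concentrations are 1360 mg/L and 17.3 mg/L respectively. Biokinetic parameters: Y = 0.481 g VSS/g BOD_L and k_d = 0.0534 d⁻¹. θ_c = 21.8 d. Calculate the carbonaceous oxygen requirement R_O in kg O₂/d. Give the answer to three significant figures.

R_O ≈ 488 kg O₂/d

Correct the yield for decay: Y_obs = Y/(1 + k_d θ_c) = 0.481 / (1 + 0.0534 × 21.8) = 0.481 / 2.164 = 0.2223.
ΔS = 1360 − 17.3 = 1343 mg/L, so the substrate removal rate is 531 × 1343/1000 = 713.0 kg BOD_L/d.
Biomass synthesised: P_X = Y_obs × 713.0 = 158.5 kg VSS/d.
R_O = Q·ΔS − 1.42 P_X = 713.0 − 225.0 = 488.0 kg O₂/d.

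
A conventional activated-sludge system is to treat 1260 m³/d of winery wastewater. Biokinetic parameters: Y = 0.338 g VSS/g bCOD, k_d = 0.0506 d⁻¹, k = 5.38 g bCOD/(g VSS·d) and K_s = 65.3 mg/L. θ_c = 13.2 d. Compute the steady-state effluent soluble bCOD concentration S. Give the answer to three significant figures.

S ≈ 4.88 mg/L

From the Monod/SRT balance for a CMAS, S = K_s·(1+k_d θ_c)/[θ_c·(Y k − k_d) − 1] = 65.3 × (1 + 0.0506 × 13.2) / [13.2 × (0.338 × 5.38 − 0.0506) − 1] = 108.9 / 22.34 = 4.876 mg/L.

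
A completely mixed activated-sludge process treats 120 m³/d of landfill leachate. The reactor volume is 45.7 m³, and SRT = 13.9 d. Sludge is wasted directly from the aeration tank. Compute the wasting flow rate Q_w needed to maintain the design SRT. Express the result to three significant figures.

Q_w ≈ 3.29 m³/d

Wasting from the aeration tank: Q_w = V / θ_c = 45.70 / 13.9 = 3.288 m³/d.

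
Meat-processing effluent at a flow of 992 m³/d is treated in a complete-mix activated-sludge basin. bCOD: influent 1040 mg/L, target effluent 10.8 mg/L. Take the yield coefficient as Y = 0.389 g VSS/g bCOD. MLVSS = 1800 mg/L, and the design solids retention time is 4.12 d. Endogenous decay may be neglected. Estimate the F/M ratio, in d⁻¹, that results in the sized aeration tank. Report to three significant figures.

With k_d = 0 the design equation reduces to V = Y Q (S₀−S) θ_c / X = 0.389 × 992 × (1040 − 10.8) × 4.12 / 1800 = 909.0 m³.
F/M = Q·S₀ / (V·X) = 992 × 1040 / (909.0 × 1800) = 0.6305 g bCOD·(g VSS·d)⁻¹.

F/M ≈ 0.631 d⁻¹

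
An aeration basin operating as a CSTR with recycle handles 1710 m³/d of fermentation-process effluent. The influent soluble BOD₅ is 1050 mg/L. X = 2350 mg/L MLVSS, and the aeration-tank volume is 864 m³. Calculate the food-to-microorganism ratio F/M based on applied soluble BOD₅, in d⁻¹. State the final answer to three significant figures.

F/M = applied load / biomass = Q·S₀/(V·X) = 1710 × 1050 / (864.0 × 2350) = 0.8843 d⁻¹.

F/M ≈ 0.884 d⁻¹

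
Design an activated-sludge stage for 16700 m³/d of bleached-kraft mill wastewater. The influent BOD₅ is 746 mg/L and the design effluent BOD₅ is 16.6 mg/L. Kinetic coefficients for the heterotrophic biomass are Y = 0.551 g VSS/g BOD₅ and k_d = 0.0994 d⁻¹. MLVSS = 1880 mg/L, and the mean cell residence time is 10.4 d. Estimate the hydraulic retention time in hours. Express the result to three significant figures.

τ ≈ 26.2 h

Steady-state biomass mass balance: V·X·(1 + k_d·θ_c) = Y·Q·(S₀ − S)·θ_c, so V = 0.551 × 16700 × (746 − 16.6) × 10.4 / [1880 × (1 + 0.0994 × 10.4)] = 6.98×10^7 / 3823 = 18256 m³.
Hydraulic retention time τ = V/Q = 18256 / 16700 = 1.093 d = 26.24 h.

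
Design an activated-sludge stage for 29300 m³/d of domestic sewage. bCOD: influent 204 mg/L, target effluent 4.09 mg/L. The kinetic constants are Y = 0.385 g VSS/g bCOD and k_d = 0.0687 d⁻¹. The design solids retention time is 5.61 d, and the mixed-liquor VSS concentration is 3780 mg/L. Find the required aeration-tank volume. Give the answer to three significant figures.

Steady-state biomass mass balance: V·X·(1 + k_d·θ_c) = Y·Q·(S₀ − S)·θ_c, so V = 0.385 × 29300 × (204 − 4.09) × 5.61 / [3780 × (1 + 0.0687 × 5.61)] = 1.27×10^7 / 5237 = 2416 m³.

V ≈ 2420 m³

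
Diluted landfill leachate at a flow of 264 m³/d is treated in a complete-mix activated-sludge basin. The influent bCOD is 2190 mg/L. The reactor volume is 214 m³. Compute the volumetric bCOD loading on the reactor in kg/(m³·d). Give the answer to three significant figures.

L_v ≈ 2.70 kg bCOD/(m³·d)

Applied bCOD load per unit volume = Q·S₀/V = (264 × 2190/1000)/214.0 = 2.702 kg bCOD·m⁻³·d⁻¹.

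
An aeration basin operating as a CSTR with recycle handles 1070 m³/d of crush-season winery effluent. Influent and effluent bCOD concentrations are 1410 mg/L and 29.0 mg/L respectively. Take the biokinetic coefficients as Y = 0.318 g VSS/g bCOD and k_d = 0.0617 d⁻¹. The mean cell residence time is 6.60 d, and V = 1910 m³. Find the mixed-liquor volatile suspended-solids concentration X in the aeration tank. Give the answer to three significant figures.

X = Y·Q·ΔS·θ_c / [V·(1 + k_d θ_c)] = 0.318 × 1070 × (1410 − 29.0) × 6.60 / [1910 × (1 + 0.0617 × 6.60)] = 1154 mg/L.

X ≈ 1150 mg/L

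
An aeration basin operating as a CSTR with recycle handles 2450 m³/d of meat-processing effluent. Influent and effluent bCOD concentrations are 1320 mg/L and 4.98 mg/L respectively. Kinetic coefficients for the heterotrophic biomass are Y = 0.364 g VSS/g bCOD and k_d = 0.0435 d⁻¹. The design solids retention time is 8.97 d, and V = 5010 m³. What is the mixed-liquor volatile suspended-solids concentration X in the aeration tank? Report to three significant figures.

From V·X·(1 + k_d·θ_c) = Y·Q·(S₀ − S)·θ_c: X = 0.364 × 2450 × (1320 − 4.98) × 8.97 / [5010 × (1 + 0.0435 × 8.97)] = 1510 mg/L.

X ≈ 1510 mg/L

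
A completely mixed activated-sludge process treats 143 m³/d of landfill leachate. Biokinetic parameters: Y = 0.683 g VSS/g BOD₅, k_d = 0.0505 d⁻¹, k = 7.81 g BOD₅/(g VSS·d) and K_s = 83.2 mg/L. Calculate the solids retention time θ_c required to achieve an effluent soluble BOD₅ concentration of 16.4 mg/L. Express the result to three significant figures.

θ_c ≈ 1.21 d

Specific growth rate at S = 16.4 mg/L: μ = YkS/(K_s+S) = 0.683·7.81·16.4/(83.2+16.4) = 0.8783 d⁻¹.
1/θ_c = 0.8783 − 0.0505 = 0.8278 d⁻¹, so θ_c = 1.208 d.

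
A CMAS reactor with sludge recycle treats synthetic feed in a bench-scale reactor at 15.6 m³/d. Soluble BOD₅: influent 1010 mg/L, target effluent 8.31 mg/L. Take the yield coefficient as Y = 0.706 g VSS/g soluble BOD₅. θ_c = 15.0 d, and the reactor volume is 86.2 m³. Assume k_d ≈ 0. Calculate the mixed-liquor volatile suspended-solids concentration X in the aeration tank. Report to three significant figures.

X = Y·Q·ΔS·θ_c / V = 0.706 × 15.6 × (1010 − 8.31) × 15.0 / 86.2 = 1920 mg/L.

X ≈ 1920 mg/L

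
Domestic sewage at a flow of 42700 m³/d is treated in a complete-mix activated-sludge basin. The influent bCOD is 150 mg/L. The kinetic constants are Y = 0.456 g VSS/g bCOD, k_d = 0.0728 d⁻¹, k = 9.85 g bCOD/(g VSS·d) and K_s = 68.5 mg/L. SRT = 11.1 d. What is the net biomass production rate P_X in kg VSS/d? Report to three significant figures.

P_X ≈ 1590 kg VSS/d

Effluent substrate depends only on kinetics and SRT: S = K_s(1 + k_d θ_c) / [θ_c(Yk − k_d) − 1] = 68.5 × (1 + 0.0728 × 11.1) / [11.1 × (0.456 × 9.85 − 0.0728) − 1] = 123.9 / 48.05 = 2.578 mg/L.
Correct the yield for decay: Y_obs = Y/(1 + k_d θ_c) = 0.456 / (1 + 0.0728 × 11.1) = 0.456 / 1.808 = 0.2522.
ΔS = 150 − 2.58 = 147.4 mg/L, so the substrate removal rate is 42700 × 147.4/1000 = 6295 kg bCOD/d.
Net biomass production P_X = Y_obs × Q·(S₀ − S) = 0.2522 × 6295 = 1588 kg VSS/d.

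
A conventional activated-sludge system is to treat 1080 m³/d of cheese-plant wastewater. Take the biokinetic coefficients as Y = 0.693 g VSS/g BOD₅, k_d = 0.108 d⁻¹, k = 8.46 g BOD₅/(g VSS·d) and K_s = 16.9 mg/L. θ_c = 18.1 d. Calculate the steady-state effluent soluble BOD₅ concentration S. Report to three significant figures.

For a completely mixed reactor with recycle the Lawrence–McCarty relation gives S = K_s·(1 + k_d·θ_c) / [θ_c·(Y·k − k_d) − 1] = 16.9 × (1 + 0.108 × 18.1) / [18.1 × (0.693 × 8.46 − 0.108) − 1] = 49.94 / 103.2 = 0.4841 mg/L.

S ≈ 0.484 mg/L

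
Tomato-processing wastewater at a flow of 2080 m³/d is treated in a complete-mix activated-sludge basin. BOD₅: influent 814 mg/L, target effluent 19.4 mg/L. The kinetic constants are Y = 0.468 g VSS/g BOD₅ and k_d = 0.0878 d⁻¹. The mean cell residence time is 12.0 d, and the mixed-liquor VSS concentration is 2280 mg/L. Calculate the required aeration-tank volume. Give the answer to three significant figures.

V ≈ 1980 m³

Rearranging the biomass balance for a CMAS with decay, V = Y·Q·ΔS·θ_c / [X·(1+k_d θ_c)] = 0.468 × 2080 × (814 − 19.4) × 12.0 / [2280 × (1 + 0.0878 × 12.0)] = 9.28×10^6 / 4682 = 1982 m³.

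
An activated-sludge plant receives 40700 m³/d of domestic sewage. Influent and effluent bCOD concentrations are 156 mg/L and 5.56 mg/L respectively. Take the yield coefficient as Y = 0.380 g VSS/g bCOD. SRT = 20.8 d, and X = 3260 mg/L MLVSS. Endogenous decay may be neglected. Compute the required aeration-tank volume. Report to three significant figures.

V ≈ 14800 m³

Biomass mass balance (decay neglected): V·X = Y·Q·(S₀ − S)·θ_c, so V = 0.380 × 40700 × (156 − 5.56) × 20.8 / 3260 = 14845 m³.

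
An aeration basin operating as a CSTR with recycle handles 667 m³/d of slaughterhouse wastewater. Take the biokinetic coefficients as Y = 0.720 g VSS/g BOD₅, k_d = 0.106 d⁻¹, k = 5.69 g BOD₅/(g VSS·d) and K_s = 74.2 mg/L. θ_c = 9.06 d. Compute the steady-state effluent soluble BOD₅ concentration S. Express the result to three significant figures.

S ≈ 4.14 mg/L

For a completely mixed reactor with recycle the Lawrence–McCarty relation gives S = K_s·(1 + k_d·θ_c) / [θ_c·(Y·k − k_d) − 1] = 74.2 × (1 + 0.106 × 9.06) / [9.06 × (0.720 × 5.69 − 0.106) − 1] = 145.5 / 35.16 = 4.137 mg/L.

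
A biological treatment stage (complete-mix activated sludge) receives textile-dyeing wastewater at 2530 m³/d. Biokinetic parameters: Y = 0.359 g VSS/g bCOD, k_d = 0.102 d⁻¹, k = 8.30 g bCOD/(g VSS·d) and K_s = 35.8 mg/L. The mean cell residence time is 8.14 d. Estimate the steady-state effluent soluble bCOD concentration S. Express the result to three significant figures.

For a completely mixed reactor with recycle the Lawrence–McCarty relation gives S = K_s·(1 + k_d·θ_c) / [θ_c·(Y·k − k_d) − 1] = 35.8 × (1 + 0.102 × 8.14) / [8.14 × (0.359 × 8.30 − 0.102) − 1] = 65.52 / 22.42 = 2.922 mg/L.

S ≈ 2.92 mg/L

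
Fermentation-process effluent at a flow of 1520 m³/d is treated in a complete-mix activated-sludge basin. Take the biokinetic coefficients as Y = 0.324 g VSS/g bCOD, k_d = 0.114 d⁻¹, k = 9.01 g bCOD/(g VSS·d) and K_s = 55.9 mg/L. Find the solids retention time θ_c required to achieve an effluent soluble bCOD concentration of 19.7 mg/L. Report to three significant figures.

At the target effluent, Y k S/(K_s+S) = 0.324×9.01×19.7/75.60 = 0.7607 d⁻¹.
Then 1/θ_c = μ − k_d = 0.7607 − 0.114 = 0.6467 d⁻¹, giving θ_c = 1.546 d.

θ_c ≈ 1.55 d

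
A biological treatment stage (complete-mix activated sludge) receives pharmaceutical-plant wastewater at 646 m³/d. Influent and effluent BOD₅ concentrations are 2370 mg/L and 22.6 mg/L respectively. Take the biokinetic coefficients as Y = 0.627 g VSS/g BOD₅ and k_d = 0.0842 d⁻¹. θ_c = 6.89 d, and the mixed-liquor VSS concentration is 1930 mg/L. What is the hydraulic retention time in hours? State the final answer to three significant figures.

τ ≈ 79.8 h

From the SRT design equation V = Y Q (S₀−S) θ_c / [X (1 + k_d θ_c)] = 0.627 × 646 × (2370 − 22.6) × 6.89 / [1930 × (1 + 0.0842 × 6.89)] = 6.55×10^6 / 3050 = 2148 m³.
τ = V/Q = 2148/646 = 3.325 d, or 79.81 h.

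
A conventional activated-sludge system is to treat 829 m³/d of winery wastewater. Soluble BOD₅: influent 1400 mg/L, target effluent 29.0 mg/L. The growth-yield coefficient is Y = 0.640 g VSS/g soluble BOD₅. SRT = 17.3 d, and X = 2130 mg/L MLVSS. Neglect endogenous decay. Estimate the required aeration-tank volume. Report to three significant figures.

V·X = Y·Q·ΔS·θ_c gives V = 0.640 × 829 × (1400 − 29.0) × 17.3 / 2130 = 5908 m³.

V ≈ 5910 m³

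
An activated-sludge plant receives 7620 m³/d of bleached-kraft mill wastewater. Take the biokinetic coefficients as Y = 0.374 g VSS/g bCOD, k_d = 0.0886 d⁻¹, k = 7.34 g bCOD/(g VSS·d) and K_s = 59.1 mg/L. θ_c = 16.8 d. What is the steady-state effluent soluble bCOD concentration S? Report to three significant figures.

S ≈ 3.37 mg/L

Effluent substrate depends only on kinetics and SRT: S = K_s(1 + k_d θ_c) / [θ_c(Yk − k_d) − 1] = 59.1 × (1 + 0.0886 × 16.8) / [16.8 × (0.374 × 7.34 − 0.0886) − 1] = 147.1 / 43.63 = 3.371 mg/L.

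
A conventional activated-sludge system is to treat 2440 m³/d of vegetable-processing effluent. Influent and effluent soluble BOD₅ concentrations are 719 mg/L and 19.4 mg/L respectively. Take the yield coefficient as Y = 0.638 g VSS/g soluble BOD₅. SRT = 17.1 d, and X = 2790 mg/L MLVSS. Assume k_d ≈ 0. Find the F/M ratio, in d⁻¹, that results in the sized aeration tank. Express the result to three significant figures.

With k_d = 0 the design equation reduces to V = Y Q (S₀−S) θ_c / X = 0.638 × 2440 × (719 − 19.4) × 17.1 / 2790 = 6675 m³.
F/M = applied load / biomass = Q·S₀/(V·X) = 2440 × 719 / (6675 × 2790) = 0.09420 d⁻¹.

F/M ≈ 0.0942 d⁻¹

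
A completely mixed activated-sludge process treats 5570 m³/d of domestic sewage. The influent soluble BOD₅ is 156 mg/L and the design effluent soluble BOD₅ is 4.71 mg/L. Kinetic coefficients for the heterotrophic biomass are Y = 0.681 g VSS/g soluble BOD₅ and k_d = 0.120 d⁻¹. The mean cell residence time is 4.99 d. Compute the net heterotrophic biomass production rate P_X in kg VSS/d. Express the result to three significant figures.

Observed yield with endogenous decay: Y_obs = Y / (1 + k_d·θ_c) = 0.681 / (1 + 0.120 × 4.99) = 0.681 / 1.599 = 0.4259 g VSS/g soluble BOD₅.
Q·(S₀ − S) = 5570 × (156 − 4.71) × 10⁻³ = 842.7 kg/d removed.
P_X = Y_obs · Q(S₀ − S) = 0.4259 × 842.7 = 358.9 kg VSS/d.

P_X ≈ 359 kg VSS/d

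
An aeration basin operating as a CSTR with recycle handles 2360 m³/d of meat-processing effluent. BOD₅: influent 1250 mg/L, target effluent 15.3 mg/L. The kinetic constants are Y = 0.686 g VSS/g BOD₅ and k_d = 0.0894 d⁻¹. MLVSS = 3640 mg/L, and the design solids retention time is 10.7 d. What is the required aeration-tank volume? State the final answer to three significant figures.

V ≈ 3000 m³

Rearranging the biomass balance for a CMAS with decay, V = Y·Q·ΔS·θ_c / [X·(1+k_d θ_c)] = 0.686 × 2360 × (1250 − 15.3) × 10.7 / [3640 × (1 + 0.0894 × 10.7)] = 2.14×10^7 / 7122 = 3003 m³.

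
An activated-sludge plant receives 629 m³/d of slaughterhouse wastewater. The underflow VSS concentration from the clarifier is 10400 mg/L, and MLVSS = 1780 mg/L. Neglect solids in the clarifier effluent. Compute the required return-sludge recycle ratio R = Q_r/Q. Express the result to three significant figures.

R = Q_r/Q = X/(X_r − X) = 1780 / (10400 − 1780) = 0.2065.

R ≈ 0.206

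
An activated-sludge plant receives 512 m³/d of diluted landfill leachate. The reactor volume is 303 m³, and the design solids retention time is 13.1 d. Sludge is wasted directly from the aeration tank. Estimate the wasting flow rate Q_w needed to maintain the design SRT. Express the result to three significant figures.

Q_w ≈ 23.1 m³/d

For wasting at MLVSS concentration, Q_w = V/θ_c = 303.0/13.1 = 23.13 m³/d.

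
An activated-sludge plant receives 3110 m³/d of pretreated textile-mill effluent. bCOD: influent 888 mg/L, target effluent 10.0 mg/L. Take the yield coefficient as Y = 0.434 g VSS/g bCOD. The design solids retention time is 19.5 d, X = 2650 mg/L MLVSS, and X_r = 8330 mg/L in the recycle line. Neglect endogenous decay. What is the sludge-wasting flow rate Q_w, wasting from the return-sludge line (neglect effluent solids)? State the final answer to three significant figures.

V·X = Y·Q·ΔS·θ_c gives V = 0.434 × 3110 × (888 − 10.0) × 19.5 / 2650 = 8720 m³.
θ_c = V·X/(Q_w·X_r) when wasting from the recycle, so Q_w = V·X/(θ_c·X_r) = 8720 × 2650 / (19.5 × 8330) = 142.3 m³/d.

Q_w ≈ 142 m³/d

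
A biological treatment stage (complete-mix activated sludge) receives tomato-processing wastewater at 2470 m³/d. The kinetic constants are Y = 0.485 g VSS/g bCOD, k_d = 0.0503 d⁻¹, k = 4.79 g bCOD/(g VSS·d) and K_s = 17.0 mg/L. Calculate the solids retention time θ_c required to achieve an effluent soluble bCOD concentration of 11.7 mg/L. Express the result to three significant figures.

θ_c ≈ 1.12 d

From 1/θ_c = Y·k·S/(K_s + S) − k_d: Y·k·S/(K_s+S) = 0.485 × 4.79 × 11.7 / (17.0 + 11.7) = 0.9471 d⁻¹.
1/θ_c = 0.9471 − 0.0503 = 0.8968 d⁻¹, so θ_c = 1.115 d.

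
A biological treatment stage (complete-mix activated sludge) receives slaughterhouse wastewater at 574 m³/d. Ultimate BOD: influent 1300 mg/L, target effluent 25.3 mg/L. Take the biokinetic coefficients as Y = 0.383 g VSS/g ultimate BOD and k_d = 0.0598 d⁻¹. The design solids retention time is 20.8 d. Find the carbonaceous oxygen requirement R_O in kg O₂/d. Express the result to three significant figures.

R_O ≈ 554 kg O₂/d

The observed yield is Y_obs = Y/(1 + k_d·θ_c) = 0.383 / (1 + 0.0598 × 20.8) = 0.383 / 2.244 = 0.1707 g VSS per g ultimate BOD removed.
Substrate removed = Q·(S₀ − S) = 574 m³/d × (1300 − 25.3) g/m³ = 7.32×10^5 g/d = 731.7 kg/d.
Biomass synthesised: P_X = Y_obs × 731.7 = 124.9 kg VSS/d.
Carbonaceous O₂ demand = substrate oxidised − cell-mass equivalent = 731.7 − 1.42 × 124.9 = 554.3 kg O₂/d.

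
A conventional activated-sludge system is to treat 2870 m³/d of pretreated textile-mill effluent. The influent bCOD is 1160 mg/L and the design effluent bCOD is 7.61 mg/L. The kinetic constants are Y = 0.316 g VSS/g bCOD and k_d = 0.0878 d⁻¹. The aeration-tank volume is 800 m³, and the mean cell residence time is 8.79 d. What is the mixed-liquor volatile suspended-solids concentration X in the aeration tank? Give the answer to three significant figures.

X = Y·Q·ΔS·θ_c / [V·(1 + k_d θ_c)] = 0.316 × 2870 × (1160 − 7.61) × 8.79 / [800 × (1 + 0.0878 × 8.79)] = 6481 mg/L.

X ≈ 6480 mg/L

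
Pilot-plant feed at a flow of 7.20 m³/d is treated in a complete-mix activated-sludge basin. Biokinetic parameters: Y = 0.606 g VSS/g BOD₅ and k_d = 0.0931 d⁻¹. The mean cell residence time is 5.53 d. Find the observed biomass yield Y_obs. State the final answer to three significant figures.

Y_obs = Y / (1 + k_d θ_c) = 0.606 / (1 + 0.0931 × 5.53) = 0.606 / 1.515 = 0.4000.

Y_obs ≈ 0.400 g VSS/g BOD₅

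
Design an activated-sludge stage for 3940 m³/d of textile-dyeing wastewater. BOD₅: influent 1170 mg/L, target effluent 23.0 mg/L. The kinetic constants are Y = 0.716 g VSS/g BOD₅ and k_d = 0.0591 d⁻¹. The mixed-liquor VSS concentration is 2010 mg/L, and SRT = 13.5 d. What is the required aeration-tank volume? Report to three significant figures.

Steady-state biomass mass balance: V·X·(1 + k_d·θ_c) = Y·Q·(S₀ − S)·θ_c, so V = 0.716 × 3940 × (1170 − 23.0) × 13.5 / [2010 × (1 + 0.0591 × 13.5)] = 4.37×10^7 / 3614 = 12088 m³.

V ≈ 12100 m³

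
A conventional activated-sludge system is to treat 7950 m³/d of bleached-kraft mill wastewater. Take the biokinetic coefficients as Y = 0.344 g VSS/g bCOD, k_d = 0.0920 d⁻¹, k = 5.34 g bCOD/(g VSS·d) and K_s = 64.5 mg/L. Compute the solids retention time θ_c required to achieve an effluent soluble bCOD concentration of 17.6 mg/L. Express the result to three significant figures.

At the target effluent, Y k S/(K_s+S) = 0.344×5.34×17.6/82.10 = 0.3938 d⁻¹.
1/θ_c = 0.3938 − 0.0920 = 0.3018 d⁻¹, so θ_c = 3.314 d.

θ_c ≈ 3.31 d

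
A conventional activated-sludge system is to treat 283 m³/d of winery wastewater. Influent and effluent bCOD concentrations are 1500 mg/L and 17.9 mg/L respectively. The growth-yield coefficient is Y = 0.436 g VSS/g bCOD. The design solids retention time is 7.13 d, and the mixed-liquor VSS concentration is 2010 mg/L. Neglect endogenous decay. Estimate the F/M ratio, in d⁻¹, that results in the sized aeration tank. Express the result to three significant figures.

With k_d = 0 the design equation reduces to V = Y Q (S₀−S) θ_c / X = 0.436 × 283 × (1500 − 17.9) × 7.13 / 2010 = 648.7 m³.
F/M = applied load / biomass = Q·S₀/(V·X) = 283 × 1500 / (648.7 × 2010) = 0.3256 d⁻¹.

F/M ≈ 0.326 d⁻¹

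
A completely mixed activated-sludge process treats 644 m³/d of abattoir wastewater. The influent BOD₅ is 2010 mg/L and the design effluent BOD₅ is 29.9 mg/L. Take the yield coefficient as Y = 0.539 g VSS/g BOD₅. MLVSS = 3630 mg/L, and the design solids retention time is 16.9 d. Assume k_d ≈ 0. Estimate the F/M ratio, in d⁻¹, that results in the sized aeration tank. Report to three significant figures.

F/M ≈ 0.111 d⁻¹

With k_d = 0 the design equation reduces to V = Y Q (S₀−S) θ_c / X = 0.539 × 644 × (2010 − 29.9) × 16.9 / 3630 = 3200 m³.
F/M = applied load / biomass = Q·S₀/(V·X) = 644 × 2010 / (3200 × 3630) = 0.1114 d⁻¹.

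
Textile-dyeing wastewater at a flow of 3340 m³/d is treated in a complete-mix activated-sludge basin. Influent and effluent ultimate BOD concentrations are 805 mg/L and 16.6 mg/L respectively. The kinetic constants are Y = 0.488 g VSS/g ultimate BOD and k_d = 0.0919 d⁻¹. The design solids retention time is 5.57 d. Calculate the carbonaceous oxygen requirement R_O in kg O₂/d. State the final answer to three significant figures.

Correct the yield for decay: Y_obs = Y/(1 + k_d θ_c) = 0.488 / (1 + 0.0919 × 5.57) = 0.488 / 1.512 = 0.3228.
Q·(S₀ − S) = 3340 × (805 − 16.6) × 10⁻³ = 2633 kg/d removed.
P_X = Y_obs·Q·(S₀ − S) = 0.3228 × 2633 = 850.0 kg VSS/d.
R_O = Q·ΔS − 1.42 P_X = 2633 − 1207 = 1426 kg O₂/d.

R_O ≈ 1430 kg O₂/d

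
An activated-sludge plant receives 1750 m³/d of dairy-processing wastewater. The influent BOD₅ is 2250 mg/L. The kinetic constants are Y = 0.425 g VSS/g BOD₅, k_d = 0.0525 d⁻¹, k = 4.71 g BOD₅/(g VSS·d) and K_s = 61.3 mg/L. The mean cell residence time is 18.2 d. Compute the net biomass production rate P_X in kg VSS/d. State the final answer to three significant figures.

For a completely mixed reactor with recycle the Lawrence–McCarty relation gives S = K_s·(1 + k_d·θ_c) / [θ_c·(Y·k − k_d) − 1] = 61.3 × (1 + 0.0525 × 18.2) / [18.2 × (0.425 × 4.71 − 0.0525) − 1] = 119.9 / 34.48 = 3.477 mg/L.
Observed yield with endogenous decay: Y_obs = Y / (1 + k_d·θ_c) = 0.425 / (1 + 0.0525 × 18.2) = 0.425 / 1.955 = 0.2173 g VSS/g BOD₅.
Q·(S₀ − S) = 1750 × (2250 − 3.48) × 10⁻³ = 3931 kg/d removed.
Biomass produced: P_X = Y_obs·Q·ΔS = 0.2173 × 3931 ≈ 854.4 kg VSS/d.

P_X ≈ 854 kg VSS/d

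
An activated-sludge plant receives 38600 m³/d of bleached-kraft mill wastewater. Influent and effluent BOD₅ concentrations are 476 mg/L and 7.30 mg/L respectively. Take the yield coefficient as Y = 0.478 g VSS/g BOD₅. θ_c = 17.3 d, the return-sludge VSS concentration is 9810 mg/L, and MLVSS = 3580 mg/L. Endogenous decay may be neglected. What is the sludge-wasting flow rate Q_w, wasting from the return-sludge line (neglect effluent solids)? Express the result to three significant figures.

Biomass mass balance (decay neglected): V·X = Y·Q·(S₀ − S)·θ_c, so V = 0.478 × 38600 × (476 − 7.30) × 17.3 / 3580 = 41790 m³.
Q_w = (V·X)/(θ_c X_r) = 41790 × 3580 / (17.3 × 9810) = 881.5 m³/d.

Q_w ≈ 882 m³/d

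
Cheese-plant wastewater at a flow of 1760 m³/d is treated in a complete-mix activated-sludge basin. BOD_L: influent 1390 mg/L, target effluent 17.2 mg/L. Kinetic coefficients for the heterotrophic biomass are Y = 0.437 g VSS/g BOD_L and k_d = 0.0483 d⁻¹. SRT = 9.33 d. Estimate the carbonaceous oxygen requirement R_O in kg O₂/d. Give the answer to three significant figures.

R_O ≈ 1380 kg O₂/d

Correct the yield for decay: Y_obs = Y/(1 + k_d θ_c) = 0.437 / (1 + 0.0483 × 9.33) = 0.437 / 1.451 = 0.3012.
Mass of BOD_L removed per day: Q(S₀ − S) = 1760 × 1373 g/m³ = 2416 kg/d.
P_X = Y_obs·Q·(S₀ − S) = 0.3012 × 2416 = 727.9 kg VSS/d.
Carbonaceous O₂ demand = substrate oxidised − cell-mass equivalent = 2416 − 1.42 × 727.9 = 1383 kg O₂/d.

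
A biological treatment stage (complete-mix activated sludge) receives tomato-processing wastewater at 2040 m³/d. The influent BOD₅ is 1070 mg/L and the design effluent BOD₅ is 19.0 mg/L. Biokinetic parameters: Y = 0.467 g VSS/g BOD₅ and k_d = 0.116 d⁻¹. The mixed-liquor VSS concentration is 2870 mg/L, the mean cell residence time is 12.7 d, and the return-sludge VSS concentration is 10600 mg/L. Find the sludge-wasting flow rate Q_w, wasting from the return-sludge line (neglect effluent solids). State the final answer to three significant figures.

Q_w ≈ 38.2 m³/d

Steady-state biomass mass balance: V·X·(1 + k_d·θ_c) = Y·Q·(S₀ − S)·θ_c, so V = 0.467 × 2040 × (1070 − 19.0) × 12.7 / [2870 × (1 + 0.116 × 12.7)] = 1.27×10^7 / 7098 = 1791 m³.
θ_c = V·X/(Q_w·X_r) when wasting from the recycle, so Q_w = V·X/(θ_c·X_r) = 1791 × 2870 / (12.7 × 10600) = 38.19 m³/d.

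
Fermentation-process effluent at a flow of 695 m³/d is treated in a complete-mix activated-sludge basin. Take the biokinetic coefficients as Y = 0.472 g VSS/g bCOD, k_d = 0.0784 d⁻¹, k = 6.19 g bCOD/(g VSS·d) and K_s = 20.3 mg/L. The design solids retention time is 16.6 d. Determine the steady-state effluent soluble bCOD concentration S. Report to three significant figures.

For a completely mixed reactor with recycle the Lawrence–McCarty relation gives S = K_s·(1 + k_d·θ_c) / [θ_c·(Y·k − k_d) − 1] = 20.3 × (1 + 0.0784 × 16.6) / [16.6 × (0.472 × 6.19 − 0.0784) − 1] = 46.72 / 46.20 = 1.011 mg/L.

S ≈ 1.01 mg/L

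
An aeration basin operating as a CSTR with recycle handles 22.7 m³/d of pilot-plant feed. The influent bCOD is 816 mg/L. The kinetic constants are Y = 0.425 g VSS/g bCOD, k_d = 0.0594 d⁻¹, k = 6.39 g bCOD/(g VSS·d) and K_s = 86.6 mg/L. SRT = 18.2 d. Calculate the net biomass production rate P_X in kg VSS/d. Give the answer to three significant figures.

From the Monod/SRT balance for a CMAS, S = K_s·(1+k_d θ_c)/[θ_c·(Y k − k_d) − 1] = 86.6 × (1 + 0.0594 × 18.2) / [18.2 × (0.425 × 6.39 − 0.0594) − 1] = 180.2 / 47.35 = 3.807 mg/L.
Observed yield with endogenous decay: Y_obs = Y / (1 + k_d·θ_c) = 0.425 / (1 + 0.0594 × 18.2) = 0.425 / 2.081 = 0.2042 g VSS/g bCOD.
Mass of bCOD removed per day: Q(S₀ − S) = 22.7 × 812.2 g/m³ = 18.44 kg/d.
So the net sludge growth is P_X = 0.2042 × 18.44 = 3.765 kg VSS/d.

P_X ≈ 3.77 kg VSS/d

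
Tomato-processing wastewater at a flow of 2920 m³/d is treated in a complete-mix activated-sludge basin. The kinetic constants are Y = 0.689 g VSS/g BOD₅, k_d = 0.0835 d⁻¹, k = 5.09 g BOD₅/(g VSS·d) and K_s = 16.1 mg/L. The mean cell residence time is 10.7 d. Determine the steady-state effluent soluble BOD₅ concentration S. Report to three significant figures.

From the Monod/SRT balance for a CMAS, S = K_s·(1+k_d θ_c)/[θ_c·(Y k − k_d) − 1] = 16.1 × (1 + 0.0835 × 10.7) / [10.7 × (0.689 × 5.09 − 0.0835) − 1] = 30.48 / 35.63 = 0.8555 mg/L.

S ≈ 0.856 mg/L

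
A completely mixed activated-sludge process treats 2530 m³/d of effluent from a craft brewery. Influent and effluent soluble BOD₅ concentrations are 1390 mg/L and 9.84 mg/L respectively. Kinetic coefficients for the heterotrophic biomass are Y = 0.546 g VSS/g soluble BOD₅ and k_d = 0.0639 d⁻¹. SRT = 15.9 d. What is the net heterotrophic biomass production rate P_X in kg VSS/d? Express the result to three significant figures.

Correct the yield for decay: Y_obs = Y/(1 + k_d θ_c) = 0.546 / (1 + 0.0639 × 15.9) = 0.546 / 2.016 = 0.2708.
Q·(S₀ − S) = 2530 × (1390 − 9.84) × 10⁻³ = 3492 kg/d removed.
Biomass produced: P_X = Y_obs·Q·ΔS = 0.2708 × 3492 ≈ 945.7 kg VSS/d.

P_X ≈ 946 kg VSS/d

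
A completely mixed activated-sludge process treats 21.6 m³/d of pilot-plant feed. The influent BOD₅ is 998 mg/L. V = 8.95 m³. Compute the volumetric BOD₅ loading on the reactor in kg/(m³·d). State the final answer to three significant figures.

L_v ≈ 2.41 kg BOD₅/(m³·d)

Volumetric loading L_v = Q·S₀ / V = 21.6 × 998 g/m³ / 8.950 m³ = 2409 g/(m³·d) = 2.409 kg BOD₅/(m³·d).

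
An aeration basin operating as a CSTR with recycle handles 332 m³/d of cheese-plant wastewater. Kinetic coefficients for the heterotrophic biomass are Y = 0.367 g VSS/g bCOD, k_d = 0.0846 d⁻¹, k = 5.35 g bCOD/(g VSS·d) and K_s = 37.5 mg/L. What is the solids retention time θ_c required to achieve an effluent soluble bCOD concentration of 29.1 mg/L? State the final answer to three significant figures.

At the target effluent, Y k S/(K_s+S) = 0.367×5.35×29.1/66.60 = 0.8579 d⁻¹.
Then 1/θ_c = μ − k_d = 0.8579 − 0.0846 = 0.7733 d⁻¹, giving θ_c = 1.293 d.

θ_c ≈ 1.29 d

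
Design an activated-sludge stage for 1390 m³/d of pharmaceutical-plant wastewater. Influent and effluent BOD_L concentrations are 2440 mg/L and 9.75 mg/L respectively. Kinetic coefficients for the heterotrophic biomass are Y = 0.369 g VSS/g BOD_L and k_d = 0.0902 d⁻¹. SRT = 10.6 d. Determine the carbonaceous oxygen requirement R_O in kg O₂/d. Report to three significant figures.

Y_obs = Y / (1 + k_d θ_c) = 0.369 / (1 + 0.0902 × 10.6) = 0.369 / 1.956 = 0.1886.
Substrate removed = Q·(S₀ − S) = 1390 m³/d × (2440 − 9.75) g/m³ = 3.38×10^6 g/d = 3378 kg/d.
Biomass synthesised: P_X = Y_obs × 3378 = 637.2 kg VSS/d.
R_O = Q·ΔS − 1.42 P_X = 3378 − 904.9 = 2473 kg O₂/d.

R_O ≈ 2470 kg O₂/d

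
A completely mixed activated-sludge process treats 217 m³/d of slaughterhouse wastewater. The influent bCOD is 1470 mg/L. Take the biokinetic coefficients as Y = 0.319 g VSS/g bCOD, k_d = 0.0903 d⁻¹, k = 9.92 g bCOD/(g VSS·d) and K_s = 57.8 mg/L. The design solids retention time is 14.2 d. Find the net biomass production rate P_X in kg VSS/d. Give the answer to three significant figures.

P_X ≈ 44.5 kg VSS/d

For a completely mixed reactor with recycle the Lawrence–McCarty relation gives S = K_s·(1 + k_d·θ_c) / [θ_c·(Y·k − k_d) − 1] = 57.8 × (1 + 0.0903 × 14.2) / [14.2 × (0.319 × 9.92 − 0.0903) − 1] = 131.9 / 42.65 = 3.093 mg/L.
Correct the yield for decay: Y_obs = Y/(1 + k_d θ_c) = 0.319 / (1 + 0.0903 × 14.2) = 0.319 / 2.282 = 0.1398.
Substrate removed = Q·(S₀ − S) = 217 m³/d × (1470 − 3.09) g/m³ = 3.18×10^5 g/d = 318.3 kg/d.
P_X = Y_obs · Q(S₀ − S) = 0.1398 × 318.3 = 44.49 kg VSS/d.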